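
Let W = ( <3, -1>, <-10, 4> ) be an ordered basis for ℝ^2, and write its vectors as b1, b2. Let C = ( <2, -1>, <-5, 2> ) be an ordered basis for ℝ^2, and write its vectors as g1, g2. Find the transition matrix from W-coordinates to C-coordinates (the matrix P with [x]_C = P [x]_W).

Take x = bj: its W-coordinates are the j-th standard unit vector, so P e_j — column j of P — equals [bj]_C.
b1 = -g1 - g2, giving column 1 = <-1, -1>; repeating for each j gives P = [[-1, 0], [-1, 2]].

[[-1, 0], [-1, 2]]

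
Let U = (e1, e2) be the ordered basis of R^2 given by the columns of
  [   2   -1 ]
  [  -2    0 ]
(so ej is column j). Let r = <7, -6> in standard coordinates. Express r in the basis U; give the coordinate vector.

<3, -1>

Write r = c_1 e1 + c_2 e2 and solve for the c_i.
System: 2c_1 - c_2 = 7, -2c_1 + 0c_2 = -6; solving gives c_1 = 3, c_2 = -1.
Check: 3e1 - e2 = <7, -6>.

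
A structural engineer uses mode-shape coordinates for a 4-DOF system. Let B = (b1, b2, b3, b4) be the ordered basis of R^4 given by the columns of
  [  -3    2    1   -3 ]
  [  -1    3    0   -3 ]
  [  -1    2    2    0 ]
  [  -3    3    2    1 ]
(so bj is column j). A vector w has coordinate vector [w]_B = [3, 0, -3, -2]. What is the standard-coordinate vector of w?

w = M [w]_B, where M has columns b1, ..., b4.
Carrying out the matrix-vector product, w = [-6, 3, -9, -17].

[-6, 3, -9, -17]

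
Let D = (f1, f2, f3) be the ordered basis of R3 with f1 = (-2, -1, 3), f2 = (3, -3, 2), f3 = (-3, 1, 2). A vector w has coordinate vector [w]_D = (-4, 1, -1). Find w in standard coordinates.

w = M [w]_D, where M has columns f1, ..., f3.
Carrying out the matrix-vector product, w = (14, 0, -12).

(14, 0, -12)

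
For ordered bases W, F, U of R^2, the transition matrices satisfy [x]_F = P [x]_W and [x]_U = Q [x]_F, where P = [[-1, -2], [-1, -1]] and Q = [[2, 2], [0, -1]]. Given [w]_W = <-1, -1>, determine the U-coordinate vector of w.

Composing the changes, [w]_U = Q P [w]_W.
Q P = [[-4, -6], [1, 1]]; applying this to <-1, -1> gives <10, -2>.

<10, -2>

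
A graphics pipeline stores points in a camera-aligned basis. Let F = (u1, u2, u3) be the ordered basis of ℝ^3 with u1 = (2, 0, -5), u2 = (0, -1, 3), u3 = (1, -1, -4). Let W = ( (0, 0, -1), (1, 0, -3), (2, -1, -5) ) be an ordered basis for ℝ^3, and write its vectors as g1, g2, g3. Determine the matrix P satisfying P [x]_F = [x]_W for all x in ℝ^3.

Let M have columns uj and N have columns gj. Then for every x, N [x]_W = x = M [x]_F, so P = N^(-1) M.
Since det N = 1, N^(-1) has integer entries; multiplying gives P = [[-1, -2, 2], [2, -2, -1], [0, 1, 1]].

[[-1, -2, 2], [2, -2, -1], [0, 1, 1]]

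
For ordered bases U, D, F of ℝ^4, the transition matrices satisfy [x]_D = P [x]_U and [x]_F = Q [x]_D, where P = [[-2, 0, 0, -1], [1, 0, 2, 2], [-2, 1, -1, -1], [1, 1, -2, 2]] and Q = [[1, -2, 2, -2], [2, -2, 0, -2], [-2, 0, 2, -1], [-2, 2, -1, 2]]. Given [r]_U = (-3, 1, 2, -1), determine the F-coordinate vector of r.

(37, 32, 6, -38)

Composing the changes, [r]_F = Q P [r]_U.
Q P = [[-10, 0, -2, -11], [-8, -2, 0, -10], [-1, 1, 0, -2], [10, 1, 1, 11]]; applying this to (-3, 1, 2, -1) gives (37, 32, 6, -38).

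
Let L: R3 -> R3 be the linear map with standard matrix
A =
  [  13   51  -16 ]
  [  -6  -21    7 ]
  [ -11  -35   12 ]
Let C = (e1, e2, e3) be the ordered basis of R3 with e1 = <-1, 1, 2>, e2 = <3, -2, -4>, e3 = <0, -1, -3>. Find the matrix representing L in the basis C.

The j-th column of [L]_C is [L(ej)]_C.
L(e1) = A e1 = <6, -1, 0> = 3e1 + 3e2 - 2e3, so column 1 is <3, 3, -2>.
Repeating for e2, e3 and assembling the columns gives [[3, -1, -3], [3, 0, -2], [-2, 3, 1]].

[[3, -1, -3], [3, 0, -2], [-2, 3, 1]]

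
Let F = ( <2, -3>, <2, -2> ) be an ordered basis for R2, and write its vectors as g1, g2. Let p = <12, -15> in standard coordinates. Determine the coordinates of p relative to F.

<3, 3>

We seek scalars with c_1 g1 + c_2 g2 = p; equivalently solve M c = p where the columns of M are g1, g2.
System: 2c_1 + 2c_2 = 12, -3c_1 - 2c_2 = -15; solving gives c_1 = 3, c_2 = 3.
Check: 3g1 + 3g2 = <12, -15>.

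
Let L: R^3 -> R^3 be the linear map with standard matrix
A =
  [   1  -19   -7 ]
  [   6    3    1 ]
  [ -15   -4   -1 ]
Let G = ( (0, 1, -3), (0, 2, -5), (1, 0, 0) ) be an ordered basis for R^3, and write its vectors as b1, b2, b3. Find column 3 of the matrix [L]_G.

(0, 3, 1)

Column 3 of [L]_G is the G-coordinate vector of L(b3).
In standard coordinates L(b3) = A b3 = (1, 6, -15).
Converting to G: (1, 6, -15) = 0·b1 + 3b2 + b3, so the coordinate vector is (0, 3, 1).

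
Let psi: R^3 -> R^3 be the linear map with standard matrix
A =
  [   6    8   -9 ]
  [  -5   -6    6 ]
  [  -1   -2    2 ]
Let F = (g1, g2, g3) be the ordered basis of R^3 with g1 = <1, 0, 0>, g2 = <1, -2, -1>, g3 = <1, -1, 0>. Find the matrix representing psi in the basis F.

Let P have columns g1, ..., g3. Then [psi]_F = P^(-1) A P.
Here det P = -1, so P^(-1) is integer; computing A P first and then P^(-1)(A P) gives [[2, -1, -2], [1, -1, -1], [3, 1, 1]].

[[2, -1, -2], [1, -1, -1], [3, 1, 1]]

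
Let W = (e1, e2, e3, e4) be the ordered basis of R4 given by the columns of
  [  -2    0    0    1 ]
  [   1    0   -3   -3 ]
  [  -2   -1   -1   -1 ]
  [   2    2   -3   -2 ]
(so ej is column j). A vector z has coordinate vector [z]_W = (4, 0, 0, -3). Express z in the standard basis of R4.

The coordinates say z = 4e1 + 0·e2 + 0·e3 - 3e4; adding the scaled basis vectors gives (-11, 13, -5, 14).

(-11, 13, -5, 14)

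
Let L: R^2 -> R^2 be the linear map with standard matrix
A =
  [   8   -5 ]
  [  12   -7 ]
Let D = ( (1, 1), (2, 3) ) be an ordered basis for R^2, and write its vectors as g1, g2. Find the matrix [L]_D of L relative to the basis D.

[[-1, -3], [2, 2]]

The j-th column of [L]_D is [L(gj)]_D.
L(g1) = A g1 = (3, 5) = -g1 + 2g2, so column 1 is (-1, 2).
Repeating for g2 and assembling the columns gives [[-1, -3], [2, 2]].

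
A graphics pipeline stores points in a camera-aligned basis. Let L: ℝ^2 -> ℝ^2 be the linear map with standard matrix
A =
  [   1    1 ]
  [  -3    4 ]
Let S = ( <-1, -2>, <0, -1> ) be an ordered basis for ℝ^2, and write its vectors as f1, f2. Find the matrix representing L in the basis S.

[[3, 1], [-1, 2]]

Let P have columns f1, f2. Then [L]_S = P^(-1) A P.
Here det P = 1, so P^(-1) is integer; computing A P first and then P^(-1)(A P) gives [[3, 1], [-1, 2]].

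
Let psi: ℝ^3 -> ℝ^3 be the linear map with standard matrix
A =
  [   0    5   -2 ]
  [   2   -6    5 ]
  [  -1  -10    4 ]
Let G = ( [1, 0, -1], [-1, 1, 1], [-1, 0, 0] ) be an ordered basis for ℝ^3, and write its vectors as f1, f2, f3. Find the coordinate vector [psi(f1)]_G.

[2, -3, 3]

Column 1 of [psi]_G is the G-coordinate vector of psi(f1).
In standard coordinates psi(f1) = A f1 = [2, -3, -5].
Converting to G: [2, -3, -5] = 2f1 - 3f2 + 3f3, so the coordinate vector is [2, -3, 3].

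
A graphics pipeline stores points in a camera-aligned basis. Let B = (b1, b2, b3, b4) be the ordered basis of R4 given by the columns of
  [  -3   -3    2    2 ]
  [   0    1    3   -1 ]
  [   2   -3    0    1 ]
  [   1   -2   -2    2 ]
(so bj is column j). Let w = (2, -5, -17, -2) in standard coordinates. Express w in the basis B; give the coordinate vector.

(-4, 4, -2, 3)

[w]_B is the unique c with M c = w, where M has columns b1, ..., b4.
Solving this 4x4 system gives c = (-4, 4, -2, 3).
Check: -4b1 + 4b2 - 2b3 + 3b4 = (2, -5, -17, -2).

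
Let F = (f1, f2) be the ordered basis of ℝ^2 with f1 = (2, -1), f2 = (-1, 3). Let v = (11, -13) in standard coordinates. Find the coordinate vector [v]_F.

[v]_F is the unique c with M c = v, where M has columns f1, f2.
System: 2c_1 - c_2 = 11, -c_1 + 3c_2 = -13; solving gives c_1 = 4, c_2 = -3.
Check: 4f1 - 3f2 = (11, -13).

(4, -3)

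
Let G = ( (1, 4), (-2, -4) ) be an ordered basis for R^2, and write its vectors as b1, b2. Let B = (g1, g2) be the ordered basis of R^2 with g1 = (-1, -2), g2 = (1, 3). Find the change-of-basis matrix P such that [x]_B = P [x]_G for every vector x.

[[1, 2], [2, 0]]

Take x = bj: its G-coordinates are the j-th standard unit vector, so P e_j — column j of P — equals [bj]_B.
b1 = g1 + 2g2, giving column 1 = (1, 2); repeating for each j gives P = [[1, 2], [2, 0]].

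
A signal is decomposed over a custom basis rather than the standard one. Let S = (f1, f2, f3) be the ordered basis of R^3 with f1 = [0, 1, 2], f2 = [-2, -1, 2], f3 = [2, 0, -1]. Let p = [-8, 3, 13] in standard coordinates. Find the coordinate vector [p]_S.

[4, 1, -3]

[p]_S is the unique c with M c = p, where M has columns f1, ..., f3.
Solving this 3x3 system gives c = (4, 1, -3).
Check: 4f1 + f2 - 3f3 = [-8, 3, 13].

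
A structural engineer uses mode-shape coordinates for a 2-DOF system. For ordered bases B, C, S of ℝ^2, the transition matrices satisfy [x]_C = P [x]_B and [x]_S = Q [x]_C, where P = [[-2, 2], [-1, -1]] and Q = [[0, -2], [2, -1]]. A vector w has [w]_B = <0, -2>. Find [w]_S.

<-4, -10>

First [w]_C = P [w]_B = <-4, 2>.
Then [w]_S = Q [w]_C = <-4, -10>.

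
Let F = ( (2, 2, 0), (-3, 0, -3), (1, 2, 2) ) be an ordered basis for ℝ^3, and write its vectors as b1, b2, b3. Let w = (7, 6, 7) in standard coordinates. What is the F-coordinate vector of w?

(1, -1, 2)

We seek scalars with c_1 b1 + ... + c_3 b3 = w; equivalently solve M c = w where the columns of M are b1, ..., b3.
Solving this 3x3 system gives c = (1, -1, 2).
Check: b1 - b2 + 2b3 = (7, 6, 7).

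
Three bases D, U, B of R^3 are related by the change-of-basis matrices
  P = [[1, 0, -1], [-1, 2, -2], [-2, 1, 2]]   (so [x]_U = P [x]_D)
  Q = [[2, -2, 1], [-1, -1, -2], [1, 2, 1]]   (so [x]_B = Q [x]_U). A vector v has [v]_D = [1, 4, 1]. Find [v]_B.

Apply P to get U-coordinates [0, 5, 4], then Q to get B-coordinates.
The result is [v]_B = [-6, -13, 14].

[-6, -13, 14]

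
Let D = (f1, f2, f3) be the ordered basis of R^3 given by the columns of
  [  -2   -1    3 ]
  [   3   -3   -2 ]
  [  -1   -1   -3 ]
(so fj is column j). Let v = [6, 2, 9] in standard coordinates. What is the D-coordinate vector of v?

Write v = c_1 f1 + ... + c_3 f3 and solve for the c_i.
Row-reducing the augmented matrix [M | v] gives c = (-3, -3, -1).
Check: -3f1 - 3f2 - f3 = [6, 2, 9].

[-3, -3, -1]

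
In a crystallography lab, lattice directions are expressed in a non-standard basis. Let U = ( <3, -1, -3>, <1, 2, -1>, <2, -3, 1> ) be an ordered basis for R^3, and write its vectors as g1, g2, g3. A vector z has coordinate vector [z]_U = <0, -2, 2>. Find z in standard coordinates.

The coordinates say z = 0·g1 - 2g2 + 2g3; adding the scaled basis vectors gives <2, -10, 4>.

<2, -10, 4>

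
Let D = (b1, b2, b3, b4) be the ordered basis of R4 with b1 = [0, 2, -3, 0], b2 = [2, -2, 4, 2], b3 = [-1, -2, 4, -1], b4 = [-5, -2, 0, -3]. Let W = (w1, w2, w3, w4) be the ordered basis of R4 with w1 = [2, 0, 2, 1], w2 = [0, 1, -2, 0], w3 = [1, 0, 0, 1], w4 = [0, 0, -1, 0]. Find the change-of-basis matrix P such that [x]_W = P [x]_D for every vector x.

Take x = bj: its D-coordinates are the j-th standard unit vector, so P e_j — column j of P — equals [bj]_W.
b1 = 0·w1 + 2w2 + 0·w3 - w4, giving column 1 = [0, 2, 0, -1]; repeating for each j gives P = [[0, 0, 0, -2], [2, -2, -2, -2], [0, 2, -1, -1], [-1, 0, 0, 0]].

[[0, 0, 0, -2], [2, -2, -2, -2], [0, 2, -1, -1], [-1, 0, 0, 0]]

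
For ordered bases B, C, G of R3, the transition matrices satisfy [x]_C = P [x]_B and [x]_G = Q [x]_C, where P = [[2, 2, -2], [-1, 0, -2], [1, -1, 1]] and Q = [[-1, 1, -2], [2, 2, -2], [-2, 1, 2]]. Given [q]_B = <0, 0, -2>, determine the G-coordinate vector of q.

<4, 20, -8>

Apply P to get C-coordinates <4, 4, -2>, then Q to get G-coordinates.
The result is [q]_G = <4, 20, -8>.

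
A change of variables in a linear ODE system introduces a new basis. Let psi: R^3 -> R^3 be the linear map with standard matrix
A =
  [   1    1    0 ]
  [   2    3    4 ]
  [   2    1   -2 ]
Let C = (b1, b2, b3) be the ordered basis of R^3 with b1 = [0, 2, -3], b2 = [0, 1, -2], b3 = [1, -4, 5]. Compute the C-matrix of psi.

[[2, -2, -1], [-2, 3, 0], [2, 1, -3]]

The j-th column of [psi]_C is [psi(bj)]_C.
psi(b1) = A b1 = [2, -6, 8] = 2b1 - 2b2 + 2b3, so column 1 is [2, -2, 2].
Repeating for b2, b3 and assembling the columns gives [[2, -2, -1], [-2, 3, 0], [2, 1, -3]].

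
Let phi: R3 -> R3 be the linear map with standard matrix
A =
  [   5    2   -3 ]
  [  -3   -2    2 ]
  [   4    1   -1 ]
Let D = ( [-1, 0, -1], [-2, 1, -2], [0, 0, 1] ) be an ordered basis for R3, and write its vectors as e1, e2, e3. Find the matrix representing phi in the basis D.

Let P have columns e1, ..., e3. Then [phi]_D = P^(-1) A P.
Here det P = -1, so P^(-1) is integer; computing A P first and then P^(-1)(A P) gives [[0, 2, -1], [1, 0, 2], [-1, -3, 2]].

[[0, 2, -1], [1, 0, 2], [-1, -3, 2]]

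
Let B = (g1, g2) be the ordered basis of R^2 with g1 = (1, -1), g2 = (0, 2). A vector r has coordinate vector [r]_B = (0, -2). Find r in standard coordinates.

The coordinates say r = 0·g1 - 2g2; adding the scaled basis vectors gives (0, -4).

(0, -4)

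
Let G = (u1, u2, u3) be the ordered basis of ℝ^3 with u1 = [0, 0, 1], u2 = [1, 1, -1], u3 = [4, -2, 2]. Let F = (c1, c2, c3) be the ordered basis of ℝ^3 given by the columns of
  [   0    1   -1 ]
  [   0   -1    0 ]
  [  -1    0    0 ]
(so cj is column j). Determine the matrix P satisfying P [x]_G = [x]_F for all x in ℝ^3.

[[-1, 1, -2], [0, -1, 2], [0, -2, -2]]

Column j of P is [uj]_F, since P maps G-coordinates to F-coordinates.
Expressing u1 in F: u1 = -c1 + 0·c2 + 0·c3, so column 1 of P is [-1, 0, 0].
Doing the same for each uj gives P = [[-1, 1, -2], [0, -1, 2], [0, -2, -2]].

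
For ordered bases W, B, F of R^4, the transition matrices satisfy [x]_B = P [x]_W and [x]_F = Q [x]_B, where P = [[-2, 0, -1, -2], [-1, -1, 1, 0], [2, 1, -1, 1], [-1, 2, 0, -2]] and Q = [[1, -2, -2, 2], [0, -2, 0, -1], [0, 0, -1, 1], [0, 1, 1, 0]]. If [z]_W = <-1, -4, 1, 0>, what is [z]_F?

<-11, -5, 0, -1>

Composing the changes, [z]_F = Q P [z]_W.
Q P = [[-6, 4, -1, -8], [3, 0, -2, 2], [-3, 1, 1, -3], [1, 0, 0, 1]]; applying this to <-1, -4, 1, 0> gives <-11, -5, 0, -1>.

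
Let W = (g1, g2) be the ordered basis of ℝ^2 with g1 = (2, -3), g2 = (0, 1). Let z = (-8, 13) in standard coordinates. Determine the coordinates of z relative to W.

Write z = c_1 g1 + c_2 g2 and solve for the c_i.
System: 2c_1 + 0c_2 = -8, -3c_1 + c_2 = 13; solving gives c_1 = -4, c_2 = 1.
Check: -4g1 + g2 = (-8, 13).

(-4, 1)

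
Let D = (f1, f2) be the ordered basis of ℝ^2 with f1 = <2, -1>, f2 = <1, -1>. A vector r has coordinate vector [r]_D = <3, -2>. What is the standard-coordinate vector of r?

r = M [r]_D, where M has columns f1, f2.
Carrying out the matrix-vector product, r = <4, -1>.

<4, -1>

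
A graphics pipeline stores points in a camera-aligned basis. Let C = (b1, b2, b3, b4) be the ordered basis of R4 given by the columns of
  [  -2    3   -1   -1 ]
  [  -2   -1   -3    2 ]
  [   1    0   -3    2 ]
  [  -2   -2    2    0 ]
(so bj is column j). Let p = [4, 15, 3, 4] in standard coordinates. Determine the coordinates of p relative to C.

[-3, -3, -4, -3]

[p]_C is the unique c with M c = p, where M has columns b1, ..., b4.
Solving this 4x4 system gives c = (-3, -3, -4, -3).
Check: -3b1 - 3b2 - 4b3 - 3b4 = [4, 15, 3, 4].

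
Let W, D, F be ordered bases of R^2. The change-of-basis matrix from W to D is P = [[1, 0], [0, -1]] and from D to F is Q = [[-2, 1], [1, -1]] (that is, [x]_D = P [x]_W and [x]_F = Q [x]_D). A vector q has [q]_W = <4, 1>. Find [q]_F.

Apply P to get D-coordinates <4, -1>, then Q to get F-coordinates.
The result is [q]_F = <-9, 5>.

<-9, 5>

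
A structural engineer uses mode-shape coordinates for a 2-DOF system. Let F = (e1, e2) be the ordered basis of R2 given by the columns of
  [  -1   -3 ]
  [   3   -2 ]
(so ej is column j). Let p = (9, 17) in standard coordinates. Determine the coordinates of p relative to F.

We seek scalars with c_1 e1 + c_2 e2 = p; equivalently solve M c = p where the columns of M are e1, e2.
System: -c_1 - 3c_2 = 9, 3c_1 - 2c_2 = 17; solving gives c_1 = 3, c_2 = -4.
Check: 3e1 - 4e2 = (9, 17).

(3, -4)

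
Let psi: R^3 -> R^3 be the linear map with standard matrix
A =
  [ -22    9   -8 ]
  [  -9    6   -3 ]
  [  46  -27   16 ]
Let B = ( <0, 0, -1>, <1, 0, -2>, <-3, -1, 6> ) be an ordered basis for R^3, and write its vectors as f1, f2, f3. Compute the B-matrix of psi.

[[0, -2, -3], [-1, 3, 0], [-3, 3, -3]]

Let P have columns f1, ..., f3. Then [psi]_B = P^(-1) A P.
Here det P = 1, so P^(-1) is integer; computing A P first and then P^(-1)(A P) gives [[0, -2, -3], [-1, 3, 0], [-3, 3, -3]].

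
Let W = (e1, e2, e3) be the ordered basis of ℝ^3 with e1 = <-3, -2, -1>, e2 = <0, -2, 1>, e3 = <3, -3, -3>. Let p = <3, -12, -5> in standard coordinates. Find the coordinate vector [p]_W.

<1, 2, 2>

[p]_W is the unique c with M c = p, where M has columns e1, ..., e3.
Row-reducing the augmented matrix [M | p] gives c = (1, 2, 2).
Check: e1 + 2e2 + 2e3 = <3, -12, -5>.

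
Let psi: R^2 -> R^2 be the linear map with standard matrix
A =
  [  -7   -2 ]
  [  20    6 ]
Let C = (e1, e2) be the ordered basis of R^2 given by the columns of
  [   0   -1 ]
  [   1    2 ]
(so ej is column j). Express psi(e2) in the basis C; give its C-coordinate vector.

(-2, -3)

Column 2 of [psi]_C is the C-coordinate vector of psi(e2).
In standard coordinates psi(e2) = A e2 = (3, -8).
Converting to C: (3, -8) = -2e1 - 3e2, so the coordinate vector is (-2, -3).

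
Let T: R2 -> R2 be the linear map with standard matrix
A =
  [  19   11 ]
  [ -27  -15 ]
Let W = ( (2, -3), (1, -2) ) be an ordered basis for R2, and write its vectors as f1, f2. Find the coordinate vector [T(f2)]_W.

(-3, 3)

Compute T(f2) = A f2 = (-3, 3) in standard coordinates.
Then write this in W-coordinates: solve for y in y_1 f1 + y_2 f2 = (-3, 3).
This gives y = (-3, 3), which is column 2 of [T]_W.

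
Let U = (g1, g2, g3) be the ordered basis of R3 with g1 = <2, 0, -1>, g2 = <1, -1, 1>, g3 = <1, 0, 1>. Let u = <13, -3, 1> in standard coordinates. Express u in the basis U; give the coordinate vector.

<4, 3, 2>

We seek scalars with c_1 g1 + ... + c_3 g3 = u; equivalently solve M c = u where the columns of M are g1, ..., g3.
Row-reducing the augmented matrix [M | u] gives c = (4, 3, 2).
Check: 4g1 + 3g2 + 2g3 = <13, -3, 1>.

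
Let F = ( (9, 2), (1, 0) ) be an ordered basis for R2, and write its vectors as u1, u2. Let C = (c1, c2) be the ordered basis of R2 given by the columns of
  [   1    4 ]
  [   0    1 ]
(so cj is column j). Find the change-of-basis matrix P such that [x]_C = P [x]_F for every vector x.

Let M have columns uj and N have columns cj. Then for every x, N [x]_C = x = M [x]_F, so P = N^(-1) M.
Since det N = 1, N^(-1) has integer entries; multiplying gives P = [[1, 1], [2, 0]].

[[1, 1], [2, 0]]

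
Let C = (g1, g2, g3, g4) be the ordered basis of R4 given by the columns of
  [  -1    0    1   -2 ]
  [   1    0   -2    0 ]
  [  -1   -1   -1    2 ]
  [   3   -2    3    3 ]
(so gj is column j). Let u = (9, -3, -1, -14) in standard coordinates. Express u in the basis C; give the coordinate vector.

We seek scalars with c_1 g1 + ... + c_4 g4 = u; equivalently solve M c = u where the columns of M are g1, ..., g4.
Gaussian elimination on [M | u] yields c = (-3, -2, 0, -3).
Check: -3g1 - 2g2 + 0·g3 - 3g4 = (9, -3, -1, -14).

(-3, -2, 0, -3)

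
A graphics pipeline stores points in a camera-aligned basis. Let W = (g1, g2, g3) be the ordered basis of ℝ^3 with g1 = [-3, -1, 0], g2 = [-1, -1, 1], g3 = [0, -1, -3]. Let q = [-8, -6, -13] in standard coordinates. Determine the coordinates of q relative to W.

We seek scalars with c_1 g1 + ... + c_3 g3 = q; equivalently solve M c = q where the columns of M are g1, ..., g3.
Solving this 3x3 system gives c = (3, -1, 4).
Check: 3g1 - g2 + 4g3 = [-8, -6, -13].

[3, -1, 4]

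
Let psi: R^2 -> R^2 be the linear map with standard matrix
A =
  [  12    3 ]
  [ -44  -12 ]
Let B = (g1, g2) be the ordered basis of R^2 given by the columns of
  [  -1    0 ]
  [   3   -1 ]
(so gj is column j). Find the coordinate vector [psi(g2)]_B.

Compute psi(g2) = A g2 = [-3, 12] in standard coordinates.
Then write this in B-coordinates: solve for y in y_1 g1 + y_2 g2 = [-3, 12].
This gives y = [3, -3], which is column 2 of [psi]_B.

[3, -3]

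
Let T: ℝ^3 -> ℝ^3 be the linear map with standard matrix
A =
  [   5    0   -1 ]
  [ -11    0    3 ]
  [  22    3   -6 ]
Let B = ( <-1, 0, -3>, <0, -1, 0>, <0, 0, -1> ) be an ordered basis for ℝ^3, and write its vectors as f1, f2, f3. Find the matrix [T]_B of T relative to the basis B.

[[2, 0, -1], [-2, 0, 3], [-2, 3, -3]]

With P the matrix whose columns are f1, ..., f3, [T]_B = P^(-1) A P.
Column by column: T(f1) = A f1 = <-2, 2, -4>; its B-coordinates <2, -2, -2> give column 1.
Continuing for each basis vector yields [T]_B = [[2, 0, -1], [-2, 0, 3], [-2, 3, -3]].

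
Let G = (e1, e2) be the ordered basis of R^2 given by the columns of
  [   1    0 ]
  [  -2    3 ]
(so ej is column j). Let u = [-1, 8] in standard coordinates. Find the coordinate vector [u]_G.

[u]_G is the unique c with M c = u, where M has columns e1, e2.
System: c_1 + 0c_2 = -1, -2c_1 + 3c_2 = 8; solving gives c_1 = -1, c_2 = 2.
Check: -e1 + 2e2 = [-1, 8].

[-1, 2]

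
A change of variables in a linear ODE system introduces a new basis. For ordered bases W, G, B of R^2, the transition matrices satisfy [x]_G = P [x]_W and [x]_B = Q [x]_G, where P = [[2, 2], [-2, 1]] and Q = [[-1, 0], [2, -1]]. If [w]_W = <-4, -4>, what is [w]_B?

Apply P to get G-coordinates <-16, 4>, then Q to get B-coordinates.
The result is [w]_B = <16, -36>.

<16, -36>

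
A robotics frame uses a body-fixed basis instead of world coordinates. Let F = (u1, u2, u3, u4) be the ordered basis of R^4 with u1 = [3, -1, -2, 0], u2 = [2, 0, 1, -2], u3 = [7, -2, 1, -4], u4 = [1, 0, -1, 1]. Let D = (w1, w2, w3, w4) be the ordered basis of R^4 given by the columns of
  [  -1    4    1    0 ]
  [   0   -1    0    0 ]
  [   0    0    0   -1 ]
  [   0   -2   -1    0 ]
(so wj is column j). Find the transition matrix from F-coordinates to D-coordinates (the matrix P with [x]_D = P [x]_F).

[[-1, 0, 1, -2], [1, 0, 2, 0], [-2, 2, 0, -1], [2, -1, -1, 1]]

Take x = uj: its F-coordinates are the j-th standard unit vector, so P e_j — column j of P — equals [uj]_D.
u1 = -w1 + w2 - 2w3 + 2w4, giving column 1 = [-1, 1, -2, 2]; repeating for each j gives P = [[-1, 0, 1, -2], [1, 0, 2, 0], [-2, 2, 0, -1], [2, -1, -1, 1]].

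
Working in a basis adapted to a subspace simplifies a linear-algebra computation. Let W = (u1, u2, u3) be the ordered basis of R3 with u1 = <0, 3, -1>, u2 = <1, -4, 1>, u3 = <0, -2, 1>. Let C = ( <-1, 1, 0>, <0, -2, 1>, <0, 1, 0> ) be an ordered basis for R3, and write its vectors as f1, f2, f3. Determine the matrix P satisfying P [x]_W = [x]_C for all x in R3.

Let M have columns uj and N have columns fj. Then for every x, N [x]_C = x = M [x]_W, so P = N^(-1) M.
Since det N = 1, N^(-1) has integer entries; multiplying gives P = [[0, -1, 0], [-1, 1, 1], [1, -1, 0]].

[[0, -1, 0], [-1, 1, 1], [1, -1, 0]]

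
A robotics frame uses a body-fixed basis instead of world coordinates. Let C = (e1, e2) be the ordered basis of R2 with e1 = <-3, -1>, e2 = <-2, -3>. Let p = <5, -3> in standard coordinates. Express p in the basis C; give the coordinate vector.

<-3, 2>

[p]_C is the unique c with M c = p, where M has columns e1, e2.
System: -3c_1 - 2c_2 = 5, -c_1 - 3c_2 = -3; solving gives c_1 = -3, c_2 = 2.
Check: -3e1 + 2e2 = <5, -3>.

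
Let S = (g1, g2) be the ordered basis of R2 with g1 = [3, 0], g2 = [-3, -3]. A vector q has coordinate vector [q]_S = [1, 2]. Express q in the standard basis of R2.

[-3, -6]

The coordinates say q = g1 + 2g2; adding the scaled basis vectors gives [-3, -6].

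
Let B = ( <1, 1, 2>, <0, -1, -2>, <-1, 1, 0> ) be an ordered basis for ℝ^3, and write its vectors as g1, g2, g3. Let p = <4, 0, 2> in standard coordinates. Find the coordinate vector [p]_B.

<3, 2, -1>

Write p = c_1 g1 + ... + c_3 g3 and solve for the c_i.
Row-reducing the augmented matrix [M | p] gives c = (3, 2, -1).
Check: 3g1 + 2g2 - g3 = <4, 0, 2>.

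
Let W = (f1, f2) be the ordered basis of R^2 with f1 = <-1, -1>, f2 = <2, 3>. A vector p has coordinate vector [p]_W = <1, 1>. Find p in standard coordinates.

<1, 2>

p = M [p]_W, where M has columns f1, f2.
Carrying out the matrix-vector product, p = <1, 2>.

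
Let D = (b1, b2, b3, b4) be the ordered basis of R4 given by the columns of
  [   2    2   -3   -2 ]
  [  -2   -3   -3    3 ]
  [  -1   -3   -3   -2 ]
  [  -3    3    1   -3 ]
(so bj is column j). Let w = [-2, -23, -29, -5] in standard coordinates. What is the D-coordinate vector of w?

We seek scalars with c_1 b1 + ... + c_4 b4 = w; equivalently solve M c = w where the columns of M are b1, ..., b4.
Gaussian elimination on [M | w] yields c = (4, 3, 4, 2).
Check: 4b1 + 3b2 + 4b3 + 2b4 = [-2, -23, -29, -5].

[4, 3, 4, 2]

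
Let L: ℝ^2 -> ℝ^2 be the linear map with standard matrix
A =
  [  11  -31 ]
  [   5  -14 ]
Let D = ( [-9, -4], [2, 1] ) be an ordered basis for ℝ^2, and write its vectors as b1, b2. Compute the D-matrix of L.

[[-3, 1], [-1, 0]]

The j-th column of [L]_D is [L(bj)]_D.
L(b1) = A b1 = [25, 11] = -3b1 - b2, so column 1 is [-3, -1].
Repeating for b2 and assembling the columns gives [[-3, 1], [-1, 0]].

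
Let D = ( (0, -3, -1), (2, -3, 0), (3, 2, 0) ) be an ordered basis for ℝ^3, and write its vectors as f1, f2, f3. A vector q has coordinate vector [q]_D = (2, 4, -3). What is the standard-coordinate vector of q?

(-1, -24, -2)

By definition q = 2f1 + 4f2 - 3f3.
Summing componentwise gives (-1, -24, -2).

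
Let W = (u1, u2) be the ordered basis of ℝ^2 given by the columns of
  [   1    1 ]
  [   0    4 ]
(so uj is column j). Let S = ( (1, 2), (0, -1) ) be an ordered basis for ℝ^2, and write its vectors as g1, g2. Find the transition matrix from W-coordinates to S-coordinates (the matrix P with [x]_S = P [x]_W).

Take x = uj: its W-coordinates are the j-th standard unit vector, so P e_j — column j of P — equals [uj]_S.
u1 = g1 + 2g2, giving column 1 = (1, 2); repeating for each j gives P = [[1, 1], [2, -2]].

[[1, 1], [2, -2]]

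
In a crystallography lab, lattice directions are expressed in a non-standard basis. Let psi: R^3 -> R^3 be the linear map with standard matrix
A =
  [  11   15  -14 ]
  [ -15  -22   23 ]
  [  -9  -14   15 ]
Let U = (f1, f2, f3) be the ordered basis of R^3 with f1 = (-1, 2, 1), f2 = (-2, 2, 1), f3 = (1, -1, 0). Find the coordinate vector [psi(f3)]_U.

Compute psi(f3) = A f3 = (-4, 7, 5) in standard coordinates.
Then write this in U-coordinates: solve for y in y_1 f1 + ... + y_3 f3 = (-4, 7, 5).
This gives y = (3, 2, 3), which is column 3 of [psi]_U.

(3, 2, 3)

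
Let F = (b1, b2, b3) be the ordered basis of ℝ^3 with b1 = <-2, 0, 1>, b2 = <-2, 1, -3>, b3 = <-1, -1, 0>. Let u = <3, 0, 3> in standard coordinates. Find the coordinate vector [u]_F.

<0, -1, -1>

[u]_F is the unique c with M c = u, where M has columns b1, ..., b3.
Row-reducing the augmented matrix [M | u] gives c = (0, -1, -1).
Check: 0·b1 - b2 - b3 = <3, 0, 3>.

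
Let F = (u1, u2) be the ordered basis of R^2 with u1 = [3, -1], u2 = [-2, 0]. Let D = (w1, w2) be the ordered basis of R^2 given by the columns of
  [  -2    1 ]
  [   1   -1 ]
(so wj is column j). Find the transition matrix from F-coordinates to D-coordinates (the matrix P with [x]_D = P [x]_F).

[[-2, 2], [-1, 2]]

Let M have columns uj and N have columns wj. Then for every x, N [x]_D = x = M [x]_F, so P = N^(-1) M.
Since det N = 1, N^(-1) has integer entries; multiplying gives P = [[-2, 2], [-1, 2]].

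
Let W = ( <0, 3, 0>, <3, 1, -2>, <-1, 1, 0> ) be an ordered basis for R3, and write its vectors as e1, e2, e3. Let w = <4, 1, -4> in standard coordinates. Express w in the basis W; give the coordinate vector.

Write w = c_1 e1 + ... + c_3 e3 and solve for the c_i.
Row-reducing the augmented matrix [M | w] gives c = (-1, 2, 2).
Check: -e1 + 2e2 + 2e3 = <4, 1, -4>.

<-1, 2, 2>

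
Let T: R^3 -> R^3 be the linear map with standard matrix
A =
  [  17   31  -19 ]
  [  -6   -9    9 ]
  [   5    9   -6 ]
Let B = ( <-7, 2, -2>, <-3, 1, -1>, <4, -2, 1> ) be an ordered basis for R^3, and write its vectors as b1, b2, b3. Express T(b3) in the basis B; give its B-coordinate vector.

<2, 1, 1>

Column 3 of [T]_B is the B-coordinate vector of T(b3).
In standard coordinates T(b3) = A b3 = <-13, 3, -4>.
Converting to B: <-13, 3, -4> = 2b1 + b2 + b3, so the coordinate vector is <2, 1, 1>.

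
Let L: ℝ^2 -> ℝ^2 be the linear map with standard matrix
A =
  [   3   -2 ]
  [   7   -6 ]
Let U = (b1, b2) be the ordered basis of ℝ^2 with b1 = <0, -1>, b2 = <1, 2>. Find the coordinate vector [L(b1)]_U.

Column 1 of [L]_U is the U-coordinate vector of L(b1).
In standard coordinates L(b1) = A b1 = <2, 6>.
Converting to U: <2, 6> = -2b1 + 2b2, so the coordinate vector is <-2, 2>.

<-2, 2>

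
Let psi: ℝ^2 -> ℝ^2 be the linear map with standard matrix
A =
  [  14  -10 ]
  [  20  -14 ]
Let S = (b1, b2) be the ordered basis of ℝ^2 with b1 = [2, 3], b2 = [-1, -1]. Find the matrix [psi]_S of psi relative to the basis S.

[[0, -2], [2, 0]]

Let P have columns b1, b2. Then [psi]_S = P^(-1) A P.
Here det P = 1, so P^(-1) is integer; computing A P first and then P^(-1)(A P) gives [[0, -2], [2, 0]].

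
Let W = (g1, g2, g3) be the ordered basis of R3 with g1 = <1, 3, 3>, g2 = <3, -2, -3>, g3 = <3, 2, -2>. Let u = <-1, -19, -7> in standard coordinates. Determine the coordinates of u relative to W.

<-1, 4, -4>

We seek scalars with c_1 g1 + ... + c_3 g3 = u; equivalently solve M c = u where the columns of M are g1, ..., g3.
Row-reducing the augmented matrix [M | u] gives c = (-1, 4, -4).
Check: -g1 + 4g2 - 4g3 = <-1, -19, -7>.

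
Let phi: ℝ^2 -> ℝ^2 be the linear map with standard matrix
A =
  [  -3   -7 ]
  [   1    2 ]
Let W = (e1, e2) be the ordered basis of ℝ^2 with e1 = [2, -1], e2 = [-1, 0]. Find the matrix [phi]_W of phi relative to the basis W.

[[0, 1], [-1, -1]]

The j-th column of [phi]_W is [phi(ej)]_W.
phi(e1) = A e1 = [1, 0] = 0·e1 - e2, so column 1 is [0, -1].
Repeating for e2 and assembling the columns gives [[0, 1], [-1, -1]].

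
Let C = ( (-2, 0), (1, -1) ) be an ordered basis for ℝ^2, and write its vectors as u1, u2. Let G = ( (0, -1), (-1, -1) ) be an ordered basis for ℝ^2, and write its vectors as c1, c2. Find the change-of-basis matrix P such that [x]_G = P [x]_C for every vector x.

Let M have columns uj and N have columns cj. Then for every x, N [x]_G = x = M [x]_C, so P = N^(-1) M.
Since det N = -1, N^(-1) has integer entries; multiplying gives P = [[-2, 2], [2, -1]].

[[-2, 2], [2, -1]]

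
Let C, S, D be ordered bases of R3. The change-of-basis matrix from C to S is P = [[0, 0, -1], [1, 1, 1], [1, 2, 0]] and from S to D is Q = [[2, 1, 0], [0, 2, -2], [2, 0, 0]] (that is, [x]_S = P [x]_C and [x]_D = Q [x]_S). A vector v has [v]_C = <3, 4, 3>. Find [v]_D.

<4, -2, -6>

First [v]_S = P [v]_C = <-3, 10, 11>.
Then [v]_D = Q [v]_S = <4, -2, -6>.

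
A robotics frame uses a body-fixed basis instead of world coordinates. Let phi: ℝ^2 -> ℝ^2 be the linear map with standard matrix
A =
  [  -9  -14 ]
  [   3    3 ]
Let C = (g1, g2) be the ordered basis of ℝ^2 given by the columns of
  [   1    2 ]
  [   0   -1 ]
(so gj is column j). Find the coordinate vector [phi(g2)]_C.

(2, -3)

Compute phi(g2) = A g2 = (-4, 3) in standard coordinates.
Then write this in C-coordinates: solve for y in y_1 g1 + y_2 g2 = (-4, 3).
This gives y = (2, -3), which is column 2 of [phi]_C.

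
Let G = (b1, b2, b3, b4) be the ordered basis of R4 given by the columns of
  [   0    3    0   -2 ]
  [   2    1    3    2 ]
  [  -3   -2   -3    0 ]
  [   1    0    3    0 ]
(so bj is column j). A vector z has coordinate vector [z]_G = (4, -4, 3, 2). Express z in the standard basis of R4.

The coordinates say z = 4b1 - 4b2 + 3b3 + 2b4; adding the scaled basis vectors gives (-16, 17, -13, 13).

(-16, 17, -13, 13)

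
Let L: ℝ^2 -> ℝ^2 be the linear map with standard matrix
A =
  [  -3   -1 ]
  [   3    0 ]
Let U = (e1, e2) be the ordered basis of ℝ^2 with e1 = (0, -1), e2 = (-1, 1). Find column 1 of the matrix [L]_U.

(-1, -1)

Column 1 of [L]_U is the U-coordinate vector of L(e1).
In standard coordinates L(e1) = A e1 = (1, 0).
Converting to U: (1, 0) = -e1 - e2, so the coordinate vector is (-1, -1).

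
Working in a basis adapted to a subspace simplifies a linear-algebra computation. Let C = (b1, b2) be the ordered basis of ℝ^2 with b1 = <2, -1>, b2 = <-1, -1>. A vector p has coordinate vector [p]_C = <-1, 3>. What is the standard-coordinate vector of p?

<-5, -2>

The coordinates say p = -b1 + 3b2; adding the scaled basis vectors gives <-5, -2>.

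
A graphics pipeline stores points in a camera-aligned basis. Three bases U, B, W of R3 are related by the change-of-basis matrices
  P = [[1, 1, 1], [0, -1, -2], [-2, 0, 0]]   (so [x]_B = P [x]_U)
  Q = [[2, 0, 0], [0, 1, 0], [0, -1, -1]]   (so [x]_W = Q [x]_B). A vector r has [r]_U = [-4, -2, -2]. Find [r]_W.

[-16, 6, -14]

Apply P to get B-coordinates [-8, 6, 8], then Q to get W-coordinates.
The result is [r]_W = [-16, 6, -14].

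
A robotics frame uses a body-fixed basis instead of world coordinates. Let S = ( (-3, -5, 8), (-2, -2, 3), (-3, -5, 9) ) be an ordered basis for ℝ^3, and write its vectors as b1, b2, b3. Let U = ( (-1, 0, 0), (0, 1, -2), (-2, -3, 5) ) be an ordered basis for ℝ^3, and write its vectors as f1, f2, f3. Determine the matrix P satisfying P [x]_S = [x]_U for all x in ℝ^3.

Let M have columns bj and N have columns fj. Then for every x, N [x]_U = x = M [x]_S, so P = N^(-1) M.
Since det N = 1, N^(-1) has integer entries; multiplying gives P = [[-1, 0, 1], [1, 1, -2], [2, 1, 1]].

[[-1, 0, 1], [1, 1, -2], [2, 1, 1]]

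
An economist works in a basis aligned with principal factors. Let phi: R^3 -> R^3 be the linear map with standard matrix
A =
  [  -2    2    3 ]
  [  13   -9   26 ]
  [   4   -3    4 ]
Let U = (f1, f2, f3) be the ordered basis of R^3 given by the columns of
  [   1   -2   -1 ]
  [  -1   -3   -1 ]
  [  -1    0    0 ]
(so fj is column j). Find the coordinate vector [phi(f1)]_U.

(-3, 3, -2)

Column 1 of [phi]_U is the U-coordinate vector of phi(f1).
In standard coordinates phi(f1) = A f1 = (-7, -4, 3).
Converting to U: (-7, -4, 3) = -3f1 + 3f2 - 2f3, so the coordinate vector is (-3, 3, -2).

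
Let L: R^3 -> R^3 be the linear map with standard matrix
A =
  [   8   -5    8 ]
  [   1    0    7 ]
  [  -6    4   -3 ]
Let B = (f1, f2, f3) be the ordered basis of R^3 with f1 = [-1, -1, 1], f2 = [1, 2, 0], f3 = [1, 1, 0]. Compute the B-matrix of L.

[[-1, 2, -2], [1, 3, -2], [3, -3, 3]]

Let P have columns f1, ..., f3. Then [L]_B = P^(-1) A P.
Here det P = -1, so P^(-1) is integer; computing A P first and then P^(-1)(A P) gives [[-1, 2, -2], [1, 3, -2], [3, -3, 3]].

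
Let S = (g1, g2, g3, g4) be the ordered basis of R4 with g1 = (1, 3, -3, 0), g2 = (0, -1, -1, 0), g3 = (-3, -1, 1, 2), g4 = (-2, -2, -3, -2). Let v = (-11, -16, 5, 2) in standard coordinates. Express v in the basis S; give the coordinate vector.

We seek scalars with c_1 g1 + ... + c_4 g4 = v; equivalently solve M c = v where the columns of M are g1, ..., g4.
Row-reducing the augmented matrix [M | v] gives c = (-3, 3, 2, 1).
Check: -3g1 + 3g2 + 2g3 + g4 = (-11, -16, 5, 2).

(-3, 3, 2, 1)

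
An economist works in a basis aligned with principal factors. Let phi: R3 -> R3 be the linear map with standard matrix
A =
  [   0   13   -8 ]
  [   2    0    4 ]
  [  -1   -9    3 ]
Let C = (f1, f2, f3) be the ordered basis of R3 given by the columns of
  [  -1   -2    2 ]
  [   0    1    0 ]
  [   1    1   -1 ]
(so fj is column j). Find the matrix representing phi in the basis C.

[[0, -3, -2], [2, 0, 0], [-2, 1, 3]]

Let P have columns f1, ..., f3. Then [phi]_C = P^(-1) A P.
Here det P = -1, so P^(-1) is integer; computing A P first and then P^(-1)(A P) gives [[0, -3, -2], [2, 0, 0], [-2, 1, 3]].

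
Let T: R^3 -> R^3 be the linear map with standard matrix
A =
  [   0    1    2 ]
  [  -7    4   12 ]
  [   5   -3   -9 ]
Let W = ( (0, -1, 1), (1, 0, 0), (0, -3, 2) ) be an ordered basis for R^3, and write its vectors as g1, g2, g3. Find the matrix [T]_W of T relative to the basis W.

The j-th column of [T]_W is [T(gj)]_W.
T(g1) = A g1 = (1, 8, -6) = -2g1 + g2 - 2g3, so column 1 is (-2, 1, -2).
Repeating for g2, g3 and assembling the columns gives [[-2, 1, -3], [1, 0, 1], [-2, 2, -3]].

[[-2, 1, -3], [1, 0, 1], [-2, 2, -3]]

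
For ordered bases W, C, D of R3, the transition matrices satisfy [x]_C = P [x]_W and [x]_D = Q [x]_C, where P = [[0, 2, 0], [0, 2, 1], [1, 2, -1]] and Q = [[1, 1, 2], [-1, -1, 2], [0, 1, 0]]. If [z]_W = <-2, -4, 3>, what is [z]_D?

<-39, -13, -5>

First [z]_C = P [z]_W = <-8, -5, -13>.
Then [z]_D = Q [z]_C = <-39, -13, -5>.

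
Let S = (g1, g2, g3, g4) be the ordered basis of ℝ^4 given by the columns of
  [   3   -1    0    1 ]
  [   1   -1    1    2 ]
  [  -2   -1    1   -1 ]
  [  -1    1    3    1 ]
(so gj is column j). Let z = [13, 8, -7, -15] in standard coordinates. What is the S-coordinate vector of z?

[2, -4, -4, 3]

[z]_S is the unique c with M c = z, where M has columns g1, ..., g4.
Solving this 4x4 system gives c = (2, -4, -4, 3).
Check: 2g1 - 4g2 - 4g3 + 3g4 = [13, 8, -7, -15].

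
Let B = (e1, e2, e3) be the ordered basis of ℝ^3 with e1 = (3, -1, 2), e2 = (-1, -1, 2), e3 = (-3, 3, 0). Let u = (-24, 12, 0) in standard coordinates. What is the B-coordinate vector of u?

Write u = c_1 e1 + ... + c_3 e3 and solve for the c_i.
Solving this 3x3 system gives c = (-3, 3, 4).
Check: -3e1 + 3e2 + 4e3 = (-24, 12, 0).

(-3, 3, 4)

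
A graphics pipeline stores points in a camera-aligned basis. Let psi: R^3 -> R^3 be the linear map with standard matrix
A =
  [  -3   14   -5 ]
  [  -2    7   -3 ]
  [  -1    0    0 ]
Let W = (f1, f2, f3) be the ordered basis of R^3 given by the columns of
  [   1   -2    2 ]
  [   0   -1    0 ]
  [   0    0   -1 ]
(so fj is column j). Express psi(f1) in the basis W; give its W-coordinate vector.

(-1, 2, 1)

Column 1 of [psi]_W is the W-coordinate vector of psi(f1).
In standard coordinates psi(f1) = A f1 = (-3, -2, -1).
Converting to W: (-3, -2, -1) = -f1 + 2f2 + f3, so the coordinate vector is (-1, 2, 1).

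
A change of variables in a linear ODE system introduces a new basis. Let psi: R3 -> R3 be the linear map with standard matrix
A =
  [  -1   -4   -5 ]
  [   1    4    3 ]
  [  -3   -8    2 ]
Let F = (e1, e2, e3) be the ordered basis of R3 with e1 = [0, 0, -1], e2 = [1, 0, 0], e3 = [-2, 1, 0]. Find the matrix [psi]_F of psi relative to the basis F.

[[2, 3, 2], [-1, 1, 2], [-3, 1, 2]]

The j-th column of [psi]_F is [psi(ej)]_F.
psi(e1) = A e1 = [5, -3, -2] = 2e1 - e2 - 3e3, so column 1 is [2, -1, -3].
Repeating for e2, e3 and assembling the columns gives [[2, 3, 2], [-1, 1, 2], [-3, 1, 2]].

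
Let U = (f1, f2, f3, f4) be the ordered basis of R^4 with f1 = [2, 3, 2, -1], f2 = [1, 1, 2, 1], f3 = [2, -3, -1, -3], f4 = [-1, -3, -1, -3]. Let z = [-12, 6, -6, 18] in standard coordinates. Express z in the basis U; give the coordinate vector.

We seek scalars with c_1 f1 + ... + c_4 f4 = z; equivalently solve M c = z where the columns of M are f1, ..., f4.
Row-reducing the augmented matrix [M | z] gives c = (-3, -3, -3, -3).
Check: -3f1 - 3f2 - 3f3 - 3f4 = [-12, 6, -6, 18].

[-3, -3, -3, -3]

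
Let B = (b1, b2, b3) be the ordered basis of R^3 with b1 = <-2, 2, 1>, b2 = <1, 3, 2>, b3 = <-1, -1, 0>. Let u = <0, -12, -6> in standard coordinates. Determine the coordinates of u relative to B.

<-2, -2, 2>

We seek scalars with c_1 b1 + ... + c_3 b3 = u; equivalently solve M c = u where the columns of M are b1, ..., b3.
Solving this 3x3 system gives c = (-2, -2, 2).
Check: -2b1 - 2b2 + 2b3 = <0, -12, -6>.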